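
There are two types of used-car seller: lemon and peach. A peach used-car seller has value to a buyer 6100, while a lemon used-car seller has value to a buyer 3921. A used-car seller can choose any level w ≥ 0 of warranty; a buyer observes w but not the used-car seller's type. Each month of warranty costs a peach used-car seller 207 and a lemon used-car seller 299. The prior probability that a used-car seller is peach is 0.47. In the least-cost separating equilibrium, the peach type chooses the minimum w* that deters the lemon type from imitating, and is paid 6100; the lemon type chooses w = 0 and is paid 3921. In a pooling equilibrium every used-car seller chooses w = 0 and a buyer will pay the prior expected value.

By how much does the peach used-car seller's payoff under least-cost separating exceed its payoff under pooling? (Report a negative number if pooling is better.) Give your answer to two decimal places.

Least-cost separating signal: w* solves 3921 = 6100 − 299·w*, so w* = (6100 − 3921)/299 ≈ 7.2876.
Peach type's separating payoff: 6100 − 207 × w* = 6100 − 207 × (6100 − 3921)/299 = 6100 − 451053/299 ≈ 4591.4615.
Pooling payoff: 0.47 × 6100 + 0.53 × 3921 = 4945.13.
Difference: 4591.4615 − 4945.13 = -353.6685, i.e. -353.67 to two decimal places.
The peach type would prefer the pooling outcome.

-353.67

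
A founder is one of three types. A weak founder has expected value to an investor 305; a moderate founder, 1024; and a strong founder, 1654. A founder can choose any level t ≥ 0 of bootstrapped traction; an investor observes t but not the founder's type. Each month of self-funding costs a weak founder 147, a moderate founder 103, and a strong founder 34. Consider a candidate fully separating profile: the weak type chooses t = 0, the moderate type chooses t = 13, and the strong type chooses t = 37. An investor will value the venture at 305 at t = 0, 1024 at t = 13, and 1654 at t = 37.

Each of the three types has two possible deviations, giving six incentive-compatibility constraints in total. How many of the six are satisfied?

4

Moderate (own payoff 1024 − 103×13 = -315): to t=0 gives 305 → profitable ✗; to t=37 gives 1654 − 103×37 = -2157 → no gain ✓.
Weak (own payoff 305): to t=13 gives 1024 − 147×13 = -887 → no gain ✓; to t=37 gives 1654 − 147×37 = -3785 → no gain ✓.
Strong (own payoff 1654 − 34×37 = 396): to t=0 gives 305 → no gain ✓; to t=13 gives 1024 − 34×13 = 582 → profitable ✗.
4 of the 6 constraints hold; not an equilibrium.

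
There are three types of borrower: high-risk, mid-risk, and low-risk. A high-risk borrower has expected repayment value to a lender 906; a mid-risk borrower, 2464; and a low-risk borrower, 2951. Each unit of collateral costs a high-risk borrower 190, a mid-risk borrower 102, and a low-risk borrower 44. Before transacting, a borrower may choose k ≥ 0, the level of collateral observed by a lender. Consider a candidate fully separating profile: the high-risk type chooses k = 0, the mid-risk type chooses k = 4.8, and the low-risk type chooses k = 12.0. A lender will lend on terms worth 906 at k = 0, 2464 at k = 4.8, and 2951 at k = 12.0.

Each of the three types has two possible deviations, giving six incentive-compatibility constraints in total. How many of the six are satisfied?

5

Low-risk (own payoff 2951 − 44×12.0 = 2423): to k=0 gives 906 → no gain ✓; to k=4.8 gives 2464 − 44×4.8 = 2252.8 → no gain ✓.
Mid-risk (own payoff 2464 − 102×4.8 = 1974.4): to k=0 gives 906 → no gain ✓; to k=12.0 gives 2951 − 102×12.0 = 1727 → no gain ✓.
High-risk (own payoff 906): to k=4.8 gives 2464 − 190×4.8 = 1552 → profitable ✗; to k=12.0 gives 2951 − 190×12.0 = 671 → no gain ✓.
5 of the 6 constraints hold; not an equilibrium.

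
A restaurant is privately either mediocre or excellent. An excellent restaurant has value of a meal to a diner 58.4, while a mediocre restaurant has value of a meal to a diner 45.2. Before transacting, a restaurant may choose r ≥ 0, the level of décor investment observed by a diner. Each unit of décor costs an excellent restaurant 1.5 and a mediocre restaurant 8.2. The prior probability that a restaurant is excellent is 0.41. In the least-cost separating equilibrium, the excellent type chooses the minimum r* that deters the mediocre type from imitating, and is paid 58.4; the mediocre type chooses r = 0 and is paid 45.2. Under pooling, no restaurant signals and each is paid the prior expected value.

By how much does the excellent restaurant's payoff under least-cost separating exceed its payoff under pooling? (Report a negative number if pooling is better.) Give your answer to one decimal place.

5.4

Least-cost separating signal: r* solves 45.2 = 58.4 − 8.2·r*, so r* = (58.4 − 45.2)/8.2 ≈ 1.6098.
Excellent type's separating payoff: 58.4 − 1.5 × r* = 58.4 − 1.5 × (58.4 − 45.2)/8.2 = 58.4 − 19.8/8.2 ≈ 55.985.
Pooling payoff: 0.41 × 58.4 + 0.59 × 45.2 = 50.612.
Difference: 55.985 − 50.612 = 5.373, i.e. 5.4 to one decimal place.
The excellent type prefers to separate.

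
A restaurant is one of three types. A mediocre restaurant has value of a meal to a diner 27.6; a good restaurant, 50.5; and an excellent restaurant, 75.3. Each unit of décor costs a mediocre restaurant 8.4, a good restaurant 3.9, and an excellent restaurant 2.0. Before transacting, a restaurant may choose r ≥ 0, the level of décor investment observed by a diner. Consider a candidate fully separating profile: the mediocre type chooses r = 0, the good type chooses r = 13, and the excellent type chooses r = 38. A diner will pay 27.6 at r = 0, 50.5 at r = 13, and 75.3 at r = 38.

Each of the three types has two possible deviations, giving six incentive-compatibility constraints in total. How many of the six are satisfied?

3

Good (own payoff 50.5 − 3.9×13 = -0.2): to r=0 gives 27.6 → profitable ✗; to r=38 gives 75.3 − 3.9×38 = -72.9 → no gain ✓.
Mediocre (own payoff 27.6): to r=13 gives 50.5 − 8.4×13 = -58.7 → no gain ✓; to r=38 gives 75.3 − 8.4×38 = -243.9 → no gain ✓.
Excellent (own payoff 75.3 − 2.0×38 = -0.7): to r=0 gives 27.6 → profitable ✗; to r=13 gives 50.5 − 2.0×13 = 24.5 → profitable ✗.
3 of the 6 constraints hold; not an equilibrium.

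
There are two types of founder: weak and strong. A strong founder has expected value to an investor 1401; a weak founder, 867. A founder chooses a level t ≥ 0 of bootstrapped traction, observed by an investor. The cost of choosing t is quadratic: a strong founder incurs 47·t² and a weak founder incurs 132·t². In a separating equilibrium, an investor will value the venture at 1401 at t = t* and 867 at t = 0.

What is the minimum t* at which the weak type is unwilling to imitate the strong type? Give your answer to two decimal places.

The weak type at t = 0 receives 867; imitating at t* yields 1401 − 132·t*².
Indifference: 867 = 1401 − 132·t*², so t*² = (1401 − 867) / 132 ≈ 4.0455.
t* = √4.0455 ≈ 2.01.

2.01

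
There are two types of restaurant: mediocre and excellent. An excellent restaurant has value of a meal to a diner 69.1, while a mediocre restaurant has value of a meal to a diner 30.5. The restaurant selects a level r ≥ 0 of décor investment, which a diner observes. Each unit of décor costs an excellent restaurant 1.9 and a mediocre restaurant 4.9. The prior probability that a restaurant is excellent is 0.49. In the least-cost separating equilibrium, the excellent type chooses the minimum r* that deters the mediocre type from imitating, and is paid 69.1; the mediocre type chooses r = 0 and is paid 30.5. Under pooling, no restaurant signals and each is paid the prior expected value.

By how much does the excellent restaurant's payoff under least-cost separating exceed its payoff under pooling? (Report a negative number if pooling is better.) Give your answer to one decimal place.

4.7

Least-cost separating signal: r* solves 30.5 = 69.1 − 4.9·r*, so r* = (69.1 − 30.5)/4.9 ≈ 7.8776.
Excellent type's separating payoff: 69.1 − 1.9 × r* = 69.1 − 1.9 × (69.1 − 30.5)/4.9 = 69.1 − 73.34/4.9 ≈ 54.133.
Pooling payoff: 0.49 × 69.1 + 0.51 × 30.5 = 49.414.
Difference: 54.133 − 49.414 = 4.719, i.e. 4.7 to one decimal place.
The excellent type prefers to separate.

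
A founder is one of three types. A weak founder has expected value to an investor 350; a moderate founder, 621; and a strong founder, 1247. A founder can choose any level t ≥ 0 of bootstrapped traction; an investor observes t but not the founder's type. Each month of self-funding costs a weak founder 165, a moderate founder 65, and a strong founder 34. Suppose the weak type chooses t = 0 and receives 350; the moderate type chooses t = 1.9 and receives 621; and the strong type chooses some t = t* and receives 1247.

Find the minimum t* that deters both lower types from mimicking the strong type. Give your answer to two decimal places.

11.53

Moderate type (on-path payoff 621 − 65×1.9 = 497.5) won't mimic when 497.5 ≥ 1247 − 65·t*, i.e. t* ≥ 11.53.
Weak type (on-path payoff 350) won't mimic when 350 ≥ 1247 − 165·t*, i.e. t* ≥ 5.44.
Both must hold, so t* = max(5.44, 11.53) = 11.53. The moderate type's constraint binds.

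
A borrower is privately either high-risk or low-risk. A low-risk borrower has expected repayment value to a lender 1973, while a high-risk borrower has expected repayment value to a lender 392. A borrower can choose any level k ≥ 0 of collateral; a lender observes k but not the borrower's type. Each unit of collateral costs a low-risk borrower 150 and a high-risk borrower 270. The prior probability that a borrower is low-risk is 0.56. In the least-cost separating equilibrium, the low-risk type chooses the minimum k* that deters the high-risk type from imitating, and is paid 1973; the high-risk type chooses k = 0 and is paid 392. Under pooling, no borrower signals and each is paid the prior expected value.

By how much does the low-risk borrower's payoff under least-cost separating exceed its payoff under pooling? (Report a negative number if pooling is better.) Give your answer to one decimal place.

Least-cost separating signal: k* solves 392 = 1973 − 270·k*, so k* = (1973 − 392)/270 ≈ 5.8556.
Low-risk type's separating payoff: 1973 − 150 × k* = 1973 − 150 × (1973 − 392)/270 = 1973 − 237150/270 ≈ 1094.667.
Pooling payoff: 0.56 × 1973 + 0.44 × 392 = 1277.36.
Difference: 1094.667 − 1277.36 = -182.693, i.e. -182.7 to one decimal place.
The low-risk type would prefer the pooling outcome.

-182.7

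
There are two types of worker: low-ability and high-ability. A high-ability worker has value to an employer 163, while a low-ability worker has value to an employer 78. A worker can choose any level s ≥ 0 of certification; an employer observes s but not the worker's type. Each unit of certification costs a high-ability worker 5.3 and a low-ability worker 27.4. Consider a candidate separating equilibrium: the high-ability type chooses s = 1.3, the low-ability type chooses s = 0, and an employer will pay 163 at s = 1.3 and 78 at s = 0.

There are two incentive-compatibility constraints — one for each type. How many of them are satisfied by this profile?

Low-ability type: stay at 0 → 78; mimic → 163 − 27.4 × 1.3 = 127.38. IC fails (78 < 127.38).
High-ability type: signal → 163 − 5.3 × 1.3 = 156.11; deviate to 0 → 78. IC holds (156.11 ≥ 78).
1 of 2 constraints hold, so this profile is not an equilibrium.

1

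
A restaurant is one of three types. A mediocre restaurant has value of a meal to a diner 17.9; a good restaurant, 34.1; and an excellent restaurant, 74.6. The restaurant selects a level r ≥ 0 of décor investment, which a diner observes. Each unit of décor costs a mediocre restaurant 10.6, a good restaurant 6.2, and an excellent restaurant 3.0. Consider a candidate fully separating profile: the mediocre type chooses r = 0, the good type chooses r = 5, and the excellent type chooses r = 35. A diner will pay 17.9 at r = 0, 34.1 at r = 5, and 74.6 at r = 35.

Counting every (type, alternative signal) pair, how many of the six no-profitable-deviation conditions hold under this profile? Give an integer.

Mediocre (own payoff 17.9): to r=5 gives 34.1 − 10.6×5 = -18.9 → no gain ✓; to r=35 gives 74.6 − 10.6×35 = -296.4 → no gain ✓.
Excellent (own payoff 74.6 − 3.0×35 = -30.4): to r=0 gives 17.9 → profitable ✗; to r=5 gives 34.1 − 3.0×5 = 19.1 → profitable ✗.
Good (own payoff 34.1 − 6.2×5 = 3.1): to r=0 gives 17.9 → profitable ✗; to r=35 gives 74.6 − 6.2×35 = -142.4 → no gain ✓.
3 of the 6 constraints hold; not an equilibrium.

3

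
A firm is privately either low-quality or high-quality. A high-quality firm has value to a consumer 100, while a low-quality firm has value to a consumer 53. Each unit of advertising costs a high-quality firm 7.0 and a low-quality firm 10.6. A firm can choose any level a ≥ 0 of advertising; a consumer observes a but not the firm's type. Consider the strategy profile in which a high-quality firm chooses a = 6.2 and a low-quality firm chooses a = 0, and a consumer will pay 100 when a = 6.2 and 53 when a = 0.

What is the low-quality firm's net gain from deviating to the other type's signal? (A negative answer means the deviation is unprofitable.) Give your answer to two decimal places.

Playing a = 0 the low-quality firm receives 53.
Deviating to a = 6.2 brings payment 100 at cost 10.6 × 6.2 = 65.72, netting 34.28.
Gain from deviating: 34.28 − 53 = -18.72.
The gain is negative, so the low-quality type's incentive-compatibility constraint is satisfied.

-18.72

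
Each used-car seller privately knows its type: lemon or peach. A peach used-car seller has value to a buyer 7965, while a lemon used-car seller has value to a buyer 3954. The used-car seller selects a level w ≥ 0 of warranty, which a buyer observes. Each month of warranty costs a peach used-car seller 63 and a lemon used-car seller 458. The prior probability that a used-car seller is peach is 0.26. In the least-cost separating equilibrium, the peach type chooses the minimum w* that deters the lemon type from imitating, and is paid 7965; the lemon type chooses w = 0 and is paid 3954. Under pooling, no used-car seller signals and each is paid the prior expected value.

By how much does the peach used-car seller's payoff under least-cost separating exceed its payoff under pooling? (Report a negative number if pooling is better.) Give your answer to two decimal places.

2416.41

Least-cost separating signal: w* solves 3954 = 7965 − 458·w*, so w* = (7965 − 3954)/458 ≈ 8.7576.
Peach type's separating payoff: 7965 − 63 × w* = 7965 − 63 × (7965 − 3954)/458 = 7965 − 252693/458 ≈ 7413.2686.
Pooling payoff: 0.26 × 7965 + 0.74 × 3954 = 4996.86.
Difference: 7413.2686 − 4996.86 = 2416.4086, i.e. 2416.41 to two decimal places.
The peach type prefers to separate.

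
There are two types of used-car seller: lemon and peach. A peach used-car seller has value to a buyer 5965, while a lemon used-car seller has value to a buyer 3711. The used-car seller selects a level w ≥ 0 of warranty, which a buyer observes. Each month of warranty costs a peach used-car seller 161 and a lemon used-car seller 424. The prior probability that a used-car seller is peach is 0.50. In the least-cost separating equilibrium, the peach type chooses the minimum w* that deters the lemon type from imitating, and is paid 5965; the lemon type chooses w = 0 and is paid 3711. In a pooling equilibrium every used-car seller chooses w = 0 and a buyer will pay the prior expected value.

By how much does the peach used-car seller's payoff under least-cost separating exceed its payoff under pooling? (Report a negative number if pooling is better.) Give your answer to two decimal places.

Least-cost separating signal: w* solves 3711 = 5965 − 424·w*, so w* = (5965 − 3711)/424 ≈ 5.3160.
Peach type's separating payoff: 5965 − 161 × w* = 5965 − 161 × (5965 − 3711)/424 = 5965 − 362894/424 ≈ 5109.1179.
Pooling payoff: 0.50 × 5965 + 0.50 × 3711 = 4838.
Difference: 5109.1179 − 4838 = 271.1179, i.e. 271.12 to two decimal places.
The peach type prefers to separate.

271.12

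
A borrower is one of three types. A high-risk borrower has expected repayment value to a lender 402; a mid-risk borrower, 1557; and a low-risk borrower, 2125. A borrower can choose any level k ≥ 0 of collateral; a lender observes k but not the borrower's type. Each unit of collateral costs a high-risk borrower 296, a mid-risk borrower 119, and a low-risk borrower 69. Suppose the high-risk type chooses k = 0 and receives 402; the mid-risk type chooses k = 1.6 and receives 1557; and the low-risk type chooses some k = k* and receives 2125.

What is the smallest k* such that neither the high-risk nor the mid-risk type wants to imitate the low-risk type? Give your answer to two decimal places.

6.37

High-risk type (on-path payoff 402) won't mimic when 402 ≥ 2125 − 296·k*, i.e. k* ≥ 5.82.
Mid-risk type (on-path payoff 1557 − 119×1.6 = 1366.6) won't mimic when 1366.6 ≥ 2125 − 119·k*, i.e. k* ≥ 6.37.
Both must hold, so k* = max(5.82, 6.37) = 6.37. The mid-risk type's constraint binds.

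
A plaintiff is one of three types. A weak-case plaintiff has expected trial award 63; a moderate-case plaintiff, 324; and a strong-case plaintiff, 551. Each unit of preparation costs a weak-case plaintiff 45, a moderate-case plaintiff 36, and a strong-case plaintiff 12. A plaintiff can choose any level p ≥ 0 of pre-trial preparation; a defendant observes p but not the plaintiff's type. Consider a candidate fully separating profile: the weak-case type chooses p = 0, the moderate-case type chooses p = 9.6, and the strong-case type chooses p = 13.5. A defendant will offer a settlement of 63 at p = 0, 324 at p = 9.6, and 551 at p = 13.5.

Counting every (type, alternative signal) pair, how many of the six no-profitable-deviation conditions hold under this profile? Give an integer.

4

Moderate-case (own payoff 324 − 36×9.6 = -21.6): to p=0 gives 63 → profitable ✗; to p=13.5 gives 551 − 36×13.5 = 65 → profitable ✗.
Weak-case (own payoff 63): to p=9.6 gives 324 − 45×9.6 = -108 → no gain ✓; to p=13.5 gives 551 − 45×13.5 = -56.5 → no gain ✓.
Strong-case (own payoff 551 − 12×13.5 = 389): to p=0 gives 63 → no gain ✓; to p=9.6 gives 324 − 12×9.6 = 208.8 → no gain ✓.
4 of the 6 constraints hold; not an equilibrium.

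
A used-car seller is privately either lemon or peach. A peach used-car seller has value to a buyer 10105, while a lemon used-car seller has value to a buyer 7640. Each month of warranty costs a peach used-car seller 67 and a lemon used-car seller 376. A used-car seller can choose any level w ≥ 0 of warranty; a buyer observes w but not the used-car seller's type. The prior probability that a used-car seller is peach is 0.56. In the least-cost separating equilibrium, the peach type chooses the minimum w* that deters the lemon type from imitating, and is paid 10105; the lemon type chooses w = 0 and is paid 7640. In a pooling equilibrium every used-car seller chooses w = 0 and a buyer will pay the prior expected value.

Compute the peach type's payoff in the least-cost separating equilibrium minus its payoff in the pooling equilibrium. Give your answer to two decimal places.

Least-cost separating signal: w* solves 7640 = 10105 − 376·w*, so w* = (10105 − 7640)/376 ≈ 6.5559.
Peach type's separating payoff: 10105 − 67 × w* = 10105 − 67 × (10105 − 7640)/376 = 10105 − 165155/376 ≈ 9665.7580.
Pooling payoff: 0.56 × 10105 + 0.44 × 7640 = 9020.4.
Difference: 9665.7580 − 9020.4 = 645.358, i.e. 645.36 to two decimal places.
The peach type prefers to separate.

645.36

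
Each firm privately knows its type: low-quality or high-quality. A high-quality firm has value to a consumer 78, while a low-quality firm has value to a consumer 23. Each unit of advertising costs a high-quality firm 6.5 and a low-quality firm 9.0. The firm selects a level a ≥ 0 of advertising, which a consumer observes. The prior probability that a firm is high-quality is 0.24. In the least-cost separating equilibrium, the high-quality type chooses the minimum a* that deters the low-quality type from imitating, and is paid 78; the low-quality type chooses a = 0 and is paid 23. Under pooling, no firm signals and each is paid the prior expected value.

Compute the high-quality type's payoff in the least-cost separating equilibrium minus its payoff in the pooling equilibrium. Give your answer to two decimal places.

Least-cost separating signal: a* solves 23 = 78 − 9.0·a*, so a* = (78 − 23)/9.0 ≈ 6.1111.
High-quality type's separating payoff: 78 − 6.5 × a* = 78 − 6.5 × (78 − 23)/9.0 = 78 − 357.5/9.0 ≈ 38.2778.
Pooling payoff: 0.24 × 78 + 0.76 × 23 = 36.2.
Difference: 38.2778 − 36.2 = 2.0778, i.e. 2.08 to two decimal places.
The high-quality type prefers to separate.

2.08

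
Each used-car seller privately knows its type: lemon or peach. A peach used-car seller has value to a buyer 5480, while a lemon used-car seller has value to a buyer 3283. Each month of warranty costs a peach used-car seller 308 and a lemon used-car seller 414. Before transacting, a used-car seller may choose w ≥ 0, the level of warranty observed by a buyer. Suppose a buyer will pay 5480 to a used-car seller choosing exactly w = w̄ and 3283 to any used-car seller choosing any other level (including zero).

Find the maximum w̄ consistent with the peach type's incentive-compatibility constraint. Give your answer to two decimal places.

Choosing w̄ yields the peach type 5480 − 308·w̄; choosing zero yields 3283.
The peach type is indifferent at 5480 − 308·w̄ = 3283, i.e. w̄ = (5480 − 3283) / 308 ≈ 7.13.
For any w̄ above 7.13 the peach type would rather pool at zero, so separation collapses.

7.13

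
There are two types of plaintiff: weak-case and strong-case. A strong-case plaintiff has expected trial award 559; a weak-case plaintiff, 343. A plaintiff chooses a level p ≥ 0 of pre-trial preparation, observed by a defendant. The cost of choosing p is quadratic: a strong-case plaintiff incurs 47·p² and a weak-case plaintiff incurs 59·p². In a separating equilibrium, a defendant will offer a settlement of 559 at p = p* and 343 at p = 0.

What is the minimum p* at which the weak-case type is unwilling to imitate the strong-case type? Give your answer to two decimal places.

1.91

The weak-case type at p = 0 receives 343; imitating at p* yields 559 − 59·p*².
Indifference: 343 = 559 − 59·p*², so p*² = (559 − 343) / 59 ≈ 3.6610.
p* = √3.6610 ≈ 1.91.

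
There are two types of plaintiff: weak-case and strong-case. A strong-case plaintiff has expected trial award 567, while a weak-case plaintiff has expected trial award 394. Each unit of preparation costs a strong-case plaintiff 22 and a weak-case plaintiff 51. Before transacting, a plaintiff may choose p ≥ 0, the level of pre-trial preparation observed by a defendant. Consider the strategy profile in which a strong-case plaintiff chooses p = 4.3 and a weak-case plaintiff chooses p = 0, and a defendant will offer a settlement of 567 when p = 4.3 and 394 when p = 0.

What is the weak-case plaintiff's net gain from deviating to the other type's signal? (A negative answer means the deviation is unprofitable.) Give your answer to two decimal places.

Playing p = 0 the weak-case plaintiff receives 394.
Deviating to p = 4.3 brings payment 567 at cost 51 × 4.3 = 219.3, netting 347.7.
Gain from deviating: 347.7 − 394 = -46.30.
The gain is negative, so the weak-case type's incentive-compatibility constraint is satisfied.

-46.30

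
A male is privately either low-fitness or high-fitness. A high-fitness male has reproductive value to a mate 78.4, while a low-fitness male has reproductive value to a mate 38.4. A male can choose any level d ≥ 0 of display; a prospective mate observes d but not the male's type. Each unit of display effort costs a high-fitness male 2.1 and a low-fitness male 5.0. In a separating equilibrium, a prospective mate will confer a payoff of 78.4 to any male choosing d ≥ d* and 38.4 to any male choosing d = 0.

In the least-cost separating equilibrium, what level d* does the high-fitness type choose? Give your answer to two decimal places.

A low-fitness male choosing d = 0 receives 38.4.
Imitating at d* instead would pay 78.4 at cost 5.0·d*, netting 78.4 − 5.0·d*.
Indifference: 38.4 = 78.4 − 5.0·d*, so d* = (78.4 − 38.4) / 5.0 = 8.00.
At d* the low-fitness type's incentive constraint just binds; the high-fitness type strictly prefers d* since its per-unit cost is lower.

8.00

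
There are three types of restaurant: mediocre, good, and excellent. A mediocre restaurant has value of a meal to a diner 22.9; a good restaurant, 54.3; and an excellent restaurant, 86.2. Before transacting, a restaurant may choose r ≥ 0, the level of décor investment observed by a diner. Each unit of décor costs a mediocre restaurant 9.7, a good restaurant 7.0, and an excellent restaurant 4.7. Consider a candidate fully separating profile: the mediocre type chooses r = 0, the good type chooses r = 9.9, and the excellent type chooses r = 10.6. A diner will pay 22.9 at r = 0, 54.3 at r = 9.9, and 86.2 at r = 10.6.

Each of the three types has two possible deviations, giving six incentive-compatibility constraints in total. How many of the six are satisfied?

Excellent (own payoff 86.2 − 4.7×10.6 = 36.38): to r=0 gives 22.9 → no gain ✓; to r=9.9 gives 54.3 − 4.7×9.9 = 7.77 → no gain ✓.
Mediocre (own payoff 22.9): to r=9.9 gives 54.3 − 9.7×9.9 = -41.73 → no gain ✓; to r=10.6 gives 86.2 − 9.7×10.6 = -16.62 → no gain ✓.
Good (own payoff 54.3 − 7.0×9.9 = -15): to r=0 gives 22.9 → profitable ✗; to r=10.6 gives 86.2 − 7.0×10.6 = 12 → profitable ✗.
4 of the 6 constraints hold; not an equilibrium.

4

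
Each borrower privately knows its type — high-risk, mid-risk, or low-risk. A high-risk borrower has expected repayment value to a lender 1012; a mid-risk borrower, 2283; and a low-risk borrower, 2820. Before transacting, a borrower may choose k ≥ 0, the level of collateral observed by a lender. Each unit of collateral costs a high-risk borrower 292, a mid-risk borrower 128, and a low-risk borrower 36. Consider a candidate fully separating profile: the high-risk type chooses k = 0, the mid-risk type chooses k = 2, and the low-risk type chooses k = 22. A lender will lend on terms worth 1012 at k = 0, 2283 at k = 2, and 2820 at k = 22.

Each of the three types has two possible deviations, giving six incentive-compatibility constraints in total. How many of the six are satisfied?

Mid-risk (own payoff 2283 − 128×2 = 2027): to k=0 gives 1012 → no gain ✓; to k=22 gives 2820 − 128×22 = 4 → no gain ✓.
High-risk (own payoff 1012): to k=2 gives 2283 − 292×2 = 1699 → profitable ✗; to k=22 gives 2820 − 292×22 = -3604 → no gain ✓.
Low-risk (own payoff 2820 − 36×22 = 2028): to k=0 gives 1012 → no gain ✓; to k=2 gives 2283 − 36×2 = 2211 → profitable ✗.
4 of the 6 constraints hold; not an equilibrium.

4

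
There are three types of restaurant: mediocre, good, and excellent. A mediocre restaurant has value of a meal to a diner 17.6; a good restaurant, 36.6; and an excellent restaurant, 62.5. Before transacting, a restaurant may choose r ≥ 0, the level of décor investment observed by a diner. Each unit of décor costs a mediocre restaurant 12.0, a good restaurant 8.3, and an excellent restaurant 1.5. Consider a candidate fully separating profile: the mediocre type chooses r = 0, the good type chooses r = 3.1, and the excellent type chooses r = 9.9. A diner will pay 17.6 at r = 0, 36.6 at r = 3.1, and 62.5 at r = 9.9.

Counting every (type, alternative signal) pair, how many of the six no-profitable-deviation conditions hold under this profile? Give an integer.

Excellent (own payoff 62.5 − 1.5×9.9 = 47.65): to r=0 gives 17.6 → no gain ✓; to r=3.1 gives 36.6 − 1.5×3.1 = 31.95 → no gain ✓.
Good (own payoff 36.6 − 8.3×3.1 = 10.87): to r=0 gives 17.6 → profitable ✗; to r=9.9 gives 62.5 − 8.3×9.9 = -19.67 → no gain ✓.
Mediocre (own payoff 17.6): to r=3.1 gives 36.6 − 12.0×3.1 = -0.6 → no gain ✓; to r=9.9 gives 62.5 − 12.0×9.9 = -56.3 → no gain ✓.
5 of the 6 constraints hold; not an equilibrium.

5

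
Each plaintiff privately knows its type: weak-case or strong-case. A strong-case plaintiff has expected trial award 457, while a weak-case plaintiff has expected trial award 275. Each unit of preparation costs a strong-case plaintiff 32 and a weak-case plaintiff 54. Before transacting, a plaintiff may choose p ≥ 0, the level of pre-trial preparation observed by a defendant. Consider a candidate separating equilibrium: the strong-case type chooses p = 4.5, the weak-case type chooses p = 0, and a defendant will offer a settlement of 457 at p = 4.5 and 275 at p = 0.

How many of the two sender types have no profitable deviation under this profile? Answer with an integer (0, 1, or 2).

Strong-case type: signal → 457 − 32 × 4.5 = 313; deviate to 0 → 275. IC holds (313 ≥ 275).
Weak-case type: stay at 0 → 275; mimic → 457 − 54 × 4.5 = 214. IC holds (275 ≥ 214).
2 of 2 constraints hold, so this is a separating equilibrium.

2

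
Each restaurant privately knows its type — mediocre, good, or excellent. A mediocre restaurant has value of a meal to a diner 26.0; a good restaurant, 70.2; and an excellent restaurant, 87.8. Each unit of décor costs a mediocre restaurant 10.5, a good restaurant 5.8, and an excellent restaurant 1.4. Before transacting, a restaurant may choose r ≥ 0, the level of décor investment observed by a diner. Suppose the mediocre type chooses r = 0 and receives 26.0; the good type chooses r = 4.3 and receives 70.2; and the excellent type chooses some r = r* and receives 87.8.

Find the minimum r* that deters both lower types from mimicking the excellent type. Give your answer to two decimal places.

Good type (on-path payoff 70.2 − 5.8×4.3 = 45.26) won't mimic when 45.26 ≥ 87.8 − 5.8·r*, i.e. r* ≥ 7.33.
Mediocre type (on-path payoff 26.0) won't mimic when 26.0 ≥ 87.8 − 10.5·r*, i.e. r* ≥ 5.89.
Both must hold, so r* = max(5.89, 7.33) = 7.33. The good type's constraint binds.

7.33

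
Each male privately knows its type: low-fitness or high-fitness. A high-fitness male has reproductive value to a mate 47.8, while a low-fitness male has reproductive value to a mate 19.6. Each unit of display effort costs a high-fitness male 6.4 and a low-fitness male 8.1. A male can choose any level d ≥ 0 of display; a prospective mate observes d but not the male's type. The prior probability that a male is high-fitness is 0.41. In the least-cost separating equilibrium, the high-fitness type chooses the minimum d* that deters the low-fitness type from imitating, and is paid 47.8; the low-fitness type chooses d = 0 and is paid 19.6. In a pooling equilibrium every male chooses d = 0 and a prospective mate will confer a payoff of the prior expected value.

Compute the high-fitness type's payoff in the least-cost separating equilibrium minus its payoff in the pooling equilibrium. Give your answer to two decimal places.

-5.64

Least-cost separating signal: d* solves 19.6 = 47.8 − 8.1·d*, so d* = (47.8 − 19.6)/8.1 ≈ 3.4815.
High-fitness type's separating payoff: 47.8 − 6.4 × d* = 47.8 − 6.4 × (47.8 − 19.6)/8.1 = 47.8 − 180.48/8.1 ≈ 25.5185.
Pooling payoff: 0.41 × 47.8 + 0.59 × 19.6 = 31.162.
Difference: 25.5185 − 31.162 = -5.6435, i.e. -5.64 to two decimal places.
The high-fitness type would prefer the pooling outcome.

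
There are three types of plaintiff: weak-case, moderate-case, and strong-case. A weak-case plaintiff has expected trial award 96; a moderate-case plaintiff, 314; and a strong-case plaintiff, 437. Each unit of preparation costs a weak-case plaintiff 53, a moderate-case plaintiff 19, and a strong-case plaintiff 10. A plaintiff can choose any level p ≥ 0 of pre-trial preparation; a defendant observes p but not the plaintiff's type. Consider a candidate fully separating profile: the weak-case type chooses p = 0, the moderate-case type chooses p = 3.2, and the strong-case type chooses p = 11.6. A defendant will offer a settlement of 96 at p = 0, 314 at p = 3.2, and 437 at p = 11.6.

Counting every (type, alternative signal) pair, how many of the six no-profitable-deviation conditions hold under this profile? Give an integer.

Strong-case (own payoff 437 − 10×11.6 = 321): to p=0 gives 96 → no gain ✓; to p=3.2 gives 314 − 10×3.2 = 282 → no gain ✓.
Moderate-case (own payoff 314 − 19×3.2 = 253.2): to p=0 gives 96 → no gain ✓; to p=11.6 gives 437 − 19×11.6 = 216.6 → no gain ✓.
Weak-case (own payoff 96): to p=3.2 gives 314 − 53×3.2 = 144.4 → profitable ✗; to p=11.6 gives 437 − 53×11.6 = -177.8 → no gain ✓.
5 of the 6 constraints hold; not an equilibrium.

5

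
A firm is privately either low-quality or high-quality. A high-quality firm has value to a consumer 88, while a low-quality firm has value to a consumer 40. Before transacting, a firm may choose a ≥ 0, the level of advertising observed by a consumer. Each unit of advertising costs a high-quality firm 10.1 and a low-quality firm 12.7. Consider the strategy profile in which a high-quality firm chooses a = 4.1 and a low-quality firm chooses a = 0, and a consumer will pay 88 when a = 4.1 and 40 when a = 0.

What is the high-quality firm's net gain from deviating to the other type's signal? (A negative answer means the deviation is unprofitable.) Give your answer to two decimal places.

Playing a = 4.1 the high-quality firm receives 88 − 10.1 × 4.1 = 46.59.
Deviating to a = 0 yields 40 instead.
Gain from deviating: 40 − 46.59 = -6.59.
The gain is negative, so the high-quality type's incentive-compatibility constraint is satisfied.

-6.59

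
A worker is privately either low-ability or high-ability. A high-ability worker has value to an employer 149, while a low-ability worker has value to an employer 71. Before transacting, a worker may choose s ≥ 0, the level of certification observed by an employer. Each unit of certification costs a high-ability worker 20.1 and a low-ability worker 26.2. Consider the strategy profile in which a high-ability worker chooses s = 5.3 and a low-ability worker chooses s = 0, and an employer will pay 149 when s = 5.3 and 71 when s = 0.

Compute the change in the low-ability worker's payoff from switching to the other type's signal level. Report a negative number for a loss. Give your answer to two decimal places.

-60.86

Playing s = 0 the low-ability worker receives 71.
Deviating to s = 5.3 brings payment 149 at cost 26.2 × 5.3 = 138.86, netting 10.14.
Gain from deviating: 10.14 − 71 = -60.86.
The gain is negative, so the low-ability type's incentive-compatibility constraint is satisfied.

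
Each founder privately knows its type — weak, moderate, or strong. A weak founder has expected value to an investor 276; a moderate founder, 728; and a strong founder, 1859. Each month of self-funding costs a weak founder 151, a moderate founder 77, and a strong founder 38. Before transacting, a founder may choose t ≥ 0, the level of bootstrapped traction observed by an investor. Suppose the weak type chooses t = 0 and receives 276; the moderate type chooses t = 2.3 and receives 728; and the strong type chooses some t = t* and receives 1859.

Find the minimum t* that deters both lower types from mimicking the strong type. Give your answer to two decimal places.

Moderate type (on-path payoff 728 − 77×2.3 = 550.9) won't mimic when 550.9 ≥ 1859 − 77·t*, i.e. t* ≥ 16.99.
Weak type (on-path payoff 276) won't mimic when 276 ≥ 1859 − 151·t*, i.e. t* ≥ 10.48.
Both must hold, so t* = max(10.48, 16.99) = 16.99. The moderate type's constraint binds.

16.99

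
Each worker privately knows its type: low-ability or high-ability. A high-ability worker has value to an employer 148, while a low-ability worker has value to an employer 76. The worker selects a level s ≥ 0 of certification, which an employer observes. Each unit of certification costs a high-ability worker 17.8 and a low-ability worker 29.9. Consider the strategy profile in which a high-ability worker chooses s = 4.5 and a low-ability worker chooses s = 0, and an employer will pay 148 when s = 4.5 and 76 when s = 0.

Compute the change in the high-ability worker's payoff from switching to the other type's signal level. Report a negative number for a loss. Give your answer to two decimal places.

Playing s = 4.5 the high-ability worker receives 148 − 17.8 × 4.5 = 67.9.
Deviating to s = 0 yields 76 instead.
Gain from deviating: 76 − 67.9 = 8.10.
The gain is positive, so the high-ability type's incentive-compatibility constraint is violated — this profile is not a separating equilibrium.

8.10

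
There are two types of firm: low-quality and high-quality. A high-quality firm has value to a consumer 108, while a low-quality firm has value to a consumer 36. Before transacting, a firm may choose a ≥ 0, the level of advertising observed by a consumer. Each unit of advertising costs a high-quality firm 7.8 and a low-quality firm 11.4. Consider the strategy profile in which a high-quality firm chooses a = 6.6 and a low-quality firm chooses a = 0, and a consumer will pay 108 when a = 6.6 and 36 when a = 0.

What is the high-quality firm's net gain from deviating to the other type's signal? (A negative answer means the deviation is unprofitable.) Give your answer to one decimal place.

-20.5

Playing a = 6.6 the high-quality firm receives 108 − 7.8 × 6.6 = 56.52.
Deviating to a = 0 yields 36 instead.
Gain from deviating: 36 − 56.52 = -20.52, i.e. -20.5 to one decimal place.
The gain is negative, so the high-quality type's incentive-compatibility constraint is satisfied.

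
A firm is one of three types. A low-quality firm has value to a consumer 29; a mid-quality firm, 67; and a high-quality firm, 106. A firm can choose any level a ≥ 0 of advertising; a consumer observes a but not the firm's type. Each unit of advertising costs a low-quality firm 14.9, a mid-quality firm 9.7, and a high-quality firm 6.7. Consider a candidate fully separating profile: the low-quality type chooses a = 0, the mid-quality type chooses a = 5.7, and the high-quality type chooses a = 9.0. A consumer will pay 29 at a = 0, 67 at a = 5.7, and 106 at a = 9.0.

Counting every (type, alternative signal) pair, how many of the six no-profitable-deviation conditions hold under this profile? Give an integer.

Low-quality (own payoff 29): to a=5.7 gives 67 − 14.9×5.7 = -17.93 → no gain ✓; to a=9.0 gives 106 − 14.9×9.0 = -28.1 → no gain ✓.
High-quality (own payoff 106 − 6.7×9.0 = 45.7): to a=0 gives 29 → no gain ✓; to a=5.7 gives 67 − 6.7×5.7 = 28.81 → no gain ✓.
Mid-quality (own payoff 67 − 9.7×5.7 = 11.71): to a=0 gives 29 → profitable ✗; to a=9.0 gives 106 − 9.7×9.0 = 18.7 → profitable ✗.
4 of the 6 constraints hold; not an equilibrium.

4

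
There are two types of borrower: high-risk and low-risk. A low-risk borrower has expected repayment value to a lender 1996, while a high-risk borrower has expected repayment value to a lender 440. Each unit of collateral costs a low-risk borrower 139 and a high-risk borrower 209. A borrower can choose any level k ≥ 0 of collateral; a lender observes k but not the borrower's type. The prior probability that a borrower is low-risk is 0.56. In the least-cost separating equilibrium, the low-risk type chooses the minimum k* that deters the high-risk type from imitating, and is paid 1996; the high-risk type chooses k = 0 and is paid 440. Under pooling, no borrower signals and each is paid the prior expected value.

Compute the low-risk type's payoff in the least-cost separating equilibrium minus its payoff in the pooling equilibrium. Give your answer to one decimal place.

-350.2

Least-cost separating signal: k* solves 440 = 1996 − 209·k*, so k* = (1996 − 440)/209 ≈ 7.4450.
Low-risk type's separating payoff: 1996 − 139 × k* = 1996 − 139 × (1996 − 440)/209 = 1996 − 216284/209 ≈ 961.148.
Pooling payoff: 0.56 × 1996 + 0.44 × 440 = 1311.36.
Difference: 961.148 − 1311.36 = -350.212, i.e. -350.2 to one decimal place.
The low-risk type would prefer the pooling outcome.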